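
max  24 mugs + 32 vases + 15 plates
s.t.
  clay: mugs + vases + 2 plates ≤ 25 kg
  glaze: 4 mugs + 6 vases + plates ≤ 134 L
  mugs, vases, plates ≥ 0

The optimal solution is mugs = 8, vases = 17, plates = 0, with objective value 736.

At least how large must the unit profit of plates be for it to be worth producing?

Check each constraint at x*: clay 25/25 (tight); glaze 134/134 (tight).
The binding rows give the dual system: 1·y_clay + 4·y_glaze = 24 and 1·y_clay + 6·y_glaze = 32.
Solving: y_clay = 8, y_glaze = 4.
plates enters the basis when its profit ≥ yᵀa₃ = 8·2 + 4·1 = 20.

20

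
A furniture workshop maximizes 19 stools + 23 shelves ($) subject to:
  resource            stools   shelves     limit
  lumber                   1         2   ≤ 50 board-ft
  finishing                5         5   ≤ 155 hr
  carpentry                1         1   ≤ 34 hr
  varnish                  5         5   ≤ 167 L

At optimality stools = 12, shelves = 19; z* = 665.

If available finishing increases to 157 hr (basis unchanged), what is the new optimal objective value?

Binding: lumber and finishing. Non-binding: carpentry (3 unused), varnish (12 unused).
By complementary slackness, y = 0 for the non-binding constraints.
From A_Bᵀ y = c: 1·y_lumber + 5·y_finishing = 19; 2·y_lumber + 5·y_finishing = 23.
This yields shadow prices y_lumber = 4, y_finishing = 3.
Δz = y_finishing·Δb = 3 × (2) = 6, so new z* = 665 + 6 = 671.

671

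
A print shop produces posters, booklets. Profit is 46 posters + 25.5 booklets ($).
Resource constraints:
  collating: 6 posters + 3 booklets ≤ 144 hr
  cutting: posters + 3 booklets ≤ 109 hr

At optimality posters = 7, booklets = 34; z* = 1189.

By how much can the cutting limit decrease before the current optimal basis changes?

85

Binding constraints: collating, cutting. The basis is B = [[6,3],[1,3]] with det 15.
Per unit decrease in cutting, x* moves by d = (0.2, -0.4).
The basis stays optimal until booklets reaches 0; allowable decrease = 85 hr.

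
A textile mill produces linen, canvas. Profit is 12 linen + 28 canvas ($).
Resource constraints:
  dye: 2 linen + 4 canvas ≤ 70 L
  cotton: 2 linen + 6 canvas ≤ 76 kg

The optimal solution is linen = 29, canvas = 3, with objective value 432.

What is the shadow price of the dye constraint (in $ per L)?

4

Check each constraint at x*: dye 70/70 (tight); cotton 76/76 (tight).
Dual feasibility on the basic columns requires 2·y_dye + 2·y_cotton = 12, 4·y_dye + 6·y_cotton = 28.
Solving: y_dye = 4, y_cotton = 2.
Shadow price of dye = 4.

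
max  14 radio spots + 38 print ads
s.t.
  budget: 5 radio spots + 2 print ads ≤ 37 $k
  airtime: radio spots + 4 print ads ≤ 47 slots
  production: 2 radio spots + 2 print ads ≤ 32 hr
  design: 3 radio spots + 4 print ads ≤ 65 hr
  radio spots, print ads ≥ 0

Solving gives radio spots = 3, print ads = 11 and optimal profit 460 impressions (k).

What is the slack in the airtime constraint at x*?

0

airtime used = 1·3 + 4·11 = 47; slack = 47 − 47 = 0.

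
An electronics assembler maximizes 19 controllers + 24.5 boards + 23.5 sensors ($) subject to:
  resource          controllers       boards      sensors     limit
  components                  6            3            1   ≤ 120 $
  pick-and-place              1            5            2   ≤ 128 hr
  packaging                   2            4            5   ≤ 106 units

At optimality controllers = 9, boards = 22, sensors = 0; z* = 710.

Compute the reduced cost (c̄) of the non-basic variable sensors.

-3

Binding: components and packaging. Non-binding: pick-and-place (9 unused).
Since pick-and-place is not tight, its dual is 0.
From A_Bᵀ y = c: 6·y_components + 2·y_packaging = 19; 3·y_components + 4·y_packaging = 24.5.
This yields shadow prices y_components = 1.5, y_packaging = 5.
Reduced cost of sensors: c₃ − yᵀa₃ = 23.5 − (1.5·1 + 5·5) = 23.5 − 26.5 = -3.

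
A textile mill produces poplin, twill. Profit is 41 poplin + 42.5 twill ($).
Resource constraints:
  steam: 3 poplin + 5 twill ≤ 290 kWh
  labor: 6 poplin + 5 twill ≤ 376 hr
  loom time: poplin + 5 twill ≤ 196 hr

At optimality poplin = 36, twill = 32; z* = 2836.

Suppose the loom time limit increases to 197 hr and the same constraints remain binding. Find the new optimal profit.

2838

Check each constraint at x*: steam 268/290 (slack 22); labor 376/376 (tight); loom time 196/196 (tight).
Slack constraints have shadow price 0 (complementary slackness).
From A_Bᵀ y = c: 6·y_labor + 1·y_loom time = 41; 5·y_labor + 5·y_loom time = 42.5.
This yields shadow prices y_labor = 6.5, y_loom time = 2.
Δz = y_loom time·Δb = 2 × (1) = 2, so new z* = 2836 + 2 = 2838.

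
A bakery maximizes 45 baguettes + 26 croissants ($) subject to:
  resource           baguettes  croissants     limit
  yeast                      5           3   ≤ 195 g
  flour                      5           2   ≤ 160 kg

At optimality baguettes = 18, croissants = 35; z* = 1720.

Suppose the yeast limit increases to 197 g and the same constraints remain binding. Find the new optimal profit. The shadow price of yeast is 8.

1736

Δb = 2, so new z* = 1720 + (8)·(2) = 1720 + 16 = 1736.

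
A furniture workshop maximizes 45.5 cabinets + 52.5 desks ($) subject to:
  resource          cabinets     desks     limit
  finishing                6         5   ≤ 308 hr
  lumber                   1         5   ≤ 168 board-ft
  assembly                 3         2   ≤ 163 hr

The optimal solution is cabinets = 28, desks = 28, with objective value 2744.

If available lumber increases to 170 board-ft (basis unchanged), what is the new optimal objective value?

Binding: finishing and lumber. Non-binding: assembly (23 unused).
Since assembly is not tight, its dual is 0.
The binding rows give the dual system: 6·y_finishing + 1·y_lumber = 45.5 and 5·y_finishing + 5·y_lumber = 52.5.
→ y_finishing = 7 and y_lumber = 3.5.
Δz = y_lumber·Δb = 3.5 × (2) = 7, so new z* = 2744 + 7 = 2751.

2751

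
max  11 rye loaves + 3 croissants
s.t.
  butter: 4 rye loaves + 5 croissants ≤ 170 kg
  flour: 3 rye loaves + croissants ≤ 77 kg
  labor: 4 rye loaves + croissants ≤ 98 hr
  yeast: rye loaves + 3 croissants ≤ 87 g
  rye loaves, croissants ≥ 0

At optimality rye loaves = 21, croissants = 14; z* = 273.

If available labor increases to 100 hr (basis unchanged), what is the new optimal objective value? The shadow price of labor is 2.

Δb = 2, so new z* = 273 + (2)·(2) = 273 + 4 = 277.

277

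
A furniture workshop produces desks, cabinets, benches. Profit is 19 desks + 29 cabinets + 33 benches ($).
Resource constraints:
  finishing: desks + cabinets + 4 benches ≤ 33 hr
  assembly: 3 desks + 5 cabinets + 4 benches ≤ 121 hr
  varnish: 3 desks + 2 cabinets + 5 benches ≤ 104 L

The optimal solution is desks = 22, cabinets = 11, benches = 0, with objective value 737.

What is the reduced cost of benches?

-3

At the optimum: finishing uses 33 of 33 (binding); assembly uses 121 of 121 (binding); varnish uses 88 of 104 (slack = 16).
Since varnish is not tight, its dual is 0.
Dual feasibility on the basic columns requires 1·y_finishing + 3·y_assembly = 19, 1·y_finishing + 5·y_assembly = 29.
Solving: y_finishing = 4, y_assembly = 5.
Reduced cost of benches: c₃ − yᵀa₃ = 33 − (4·4 + 5·4) = 33 − 36 = -3.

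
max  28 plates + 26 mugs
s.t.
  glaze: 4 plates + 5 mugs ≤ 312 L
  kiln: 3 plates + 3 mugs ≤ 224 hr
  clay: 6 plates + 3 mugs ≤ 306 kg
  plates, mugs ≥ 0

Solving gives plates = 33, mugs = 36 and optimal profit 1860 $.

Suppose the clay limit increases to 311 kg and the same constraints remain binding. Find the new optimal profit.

1870

At the optimum: glaze uses 312 of 312 (binding); kiln uses 207 of 224 (slack = 17); clay uses 306 of 306 (binding).
By complementary slackness, y = 0 for the non-binding constraint.
Dual feasibility on the basic columns requires 4·y_glaze + 6·y_clay = 28, 5·y_glaze + 3·y_clay = 26.
→ y_glaze = 4 and y_clay = 2.
Δz = y_clay·Δb = 2 × (5) = 10, so new z* = 1860 + 10 = 1870.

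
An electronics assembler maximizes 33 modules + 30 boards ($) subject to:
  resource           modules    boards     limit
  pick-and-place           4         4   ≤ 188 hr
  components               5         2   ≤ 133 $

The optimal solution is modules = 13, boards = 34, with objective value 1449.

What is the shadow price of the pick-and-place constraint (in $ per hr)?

7

Both pick-and-place and components are binding at x*.
Dual feasibility on the basic columns requires 4·y_pick-and-place + 5·y_components = 33, 4·y_pick-and-place + 2·y_components = 30.
→ y_pick-and-place = 7 and y_components = 1.
Shadow price of pick-and-place = 7.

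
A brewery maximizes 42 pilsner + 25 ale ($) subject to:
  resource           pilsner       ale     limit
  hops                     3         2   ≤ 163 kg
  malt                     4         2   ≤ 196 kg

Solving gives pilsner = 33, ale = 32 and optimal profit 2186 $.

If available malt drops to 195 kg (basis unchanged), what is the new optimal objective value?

2181.5

At the optimum: hops uses 163 of 163 (binding); malt uses 196 of 196 (binding).
Dual feasibility on the basic columns requires 3·y_hops + 4·y_malt = 42, 2·y_hops + 2·y_malt = 25.
→ y_hops = 8 and y_malt = 4.5.
Δz = y_malt·Δb = 4.5 × (-1) = -4.5, so new z* = 2186 − 4.5 = 2181.5.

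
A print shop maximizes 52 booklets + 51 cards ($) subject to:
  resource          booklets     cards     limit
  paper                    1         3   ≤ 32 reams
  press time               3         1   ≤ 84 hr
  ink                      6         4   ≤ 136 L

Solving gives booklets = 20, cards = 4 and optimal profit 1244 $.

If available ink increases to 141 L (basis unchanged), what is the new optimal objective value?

1281.5

At the optimum: paper uses 32 of 32 (binding); press time uses 64 of 84 (slack = 20); ink uses 136 of 136 (binding).
By complementary slackness, y = 0 for the non-binding constraint.
Dual feasibility on the basic columns requires 1·y_paper + 6·y_ink = 52, 3·y_paper + 4·y_ink = 51.
→ y_paper = 7 and y_ink = 7.5.
Δz = y_ink·Δb = 7.5 × (5) = 37.5, so new z* = 1244 + 37.5 = 1281.5.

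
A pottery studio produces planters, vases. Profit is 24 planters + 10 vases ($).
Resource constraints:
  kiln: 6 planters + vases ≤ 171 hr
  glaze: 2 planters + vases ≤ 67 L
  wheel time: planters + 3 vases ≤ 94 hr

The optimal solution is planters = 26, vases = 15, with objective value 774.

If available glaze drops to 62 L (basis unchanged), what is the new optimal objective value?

729

Binding: kiln and glaze. Non-binding: wheel time (23 unused).
Slack constraints have shadow price 0 (complementary slackness).
The binding rows give the dual system: 6·y_kiln + 2·y_glaze = 24 and 1·y_kiln + 1·y_glaze = 10.
→ y_kiln = 1 and y_glaze = 9.
Δz = y_glaze·Δb = 9 × (-5) = -45, so new z* = 774 − 45 = 729.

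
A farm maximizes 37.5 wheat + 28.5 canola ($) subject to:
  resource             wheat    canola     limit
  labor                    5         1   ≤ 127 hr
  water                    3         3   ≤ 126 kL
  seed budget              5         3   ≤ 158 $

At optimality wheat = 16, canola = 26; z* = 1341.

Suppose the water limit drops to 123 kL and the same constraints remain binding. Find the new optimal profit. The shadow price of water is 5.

Δb = -3, so new z* = 1341 + (5)·(-3) = 1341 − 15 = 1326.

1326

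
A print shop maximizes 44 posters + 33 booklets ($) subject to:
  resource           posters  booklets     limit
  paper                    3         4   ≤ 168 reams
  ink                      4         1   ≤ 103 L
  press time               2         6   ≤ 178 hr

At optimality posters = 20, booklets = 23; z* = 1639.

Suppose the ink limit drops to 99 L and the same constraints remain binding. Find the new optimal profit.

At the optimum: paper uses 152 of 168 (slack = 16); ink uses 103 of 103 (binding); press time uses 178 of 178 (binding).
Slack constraints have shadow price 0 (complementary slackness).
Dual feasibility on the basic columns requires 4·y_ink + 2·y_press time = 44, 1·y_ink + 6·y_press time = 33.
This yields shadow prices y_ink = 9, y_press time = 4.
Δz = y_ink·Δb = 9 × (-4) = -36, so new z* = 1639 − 36 = 1603.

1603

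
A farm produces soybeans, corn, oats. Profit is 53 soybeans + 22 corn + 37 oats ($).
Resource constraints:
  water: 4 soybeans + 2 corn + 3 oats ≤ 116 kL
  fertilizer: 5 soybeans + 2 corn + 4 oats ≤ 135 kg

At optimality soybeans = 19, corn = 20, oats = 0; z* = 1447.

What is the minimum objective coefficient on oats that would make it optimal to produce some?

Check each constraint at x*: water 116/116 (tight); fertilizer 135/135 (tight).
The binding rows give the dual system: 4·y_water + 5·y_fertilizer = 53 and 2·y_water + 2·y_fertilizer = 22.
→ y_water = 2 and y_fertilizer = 9.
oats enters the basis when its profit ≥ yᵀa₃ = 2·3 + 9·4 = 42.

42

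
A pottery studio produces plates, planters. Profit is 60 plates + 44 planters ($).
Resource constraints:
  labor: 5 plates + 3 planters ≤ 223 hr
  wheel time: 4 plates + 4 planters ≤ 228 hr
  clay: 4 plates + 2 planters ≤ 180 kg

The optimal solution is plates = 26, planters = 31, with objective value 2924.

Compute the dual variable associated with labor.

Check each constraint at x*: labor 223/223 (tight); wheel time 228/228 (tight); clay 166/180 (slack 14).
Slack constraints have shadow price 0 (complementary slackness).
From A_Bᵀ y = c: 5·y_labor + 4·y_wheel time = 60; 3·y_labor + 4·y_wheel time = 44.
This yields shadow prices y_labor = 8, y_wheel time = 5.
Shadow price of labor = 8.

8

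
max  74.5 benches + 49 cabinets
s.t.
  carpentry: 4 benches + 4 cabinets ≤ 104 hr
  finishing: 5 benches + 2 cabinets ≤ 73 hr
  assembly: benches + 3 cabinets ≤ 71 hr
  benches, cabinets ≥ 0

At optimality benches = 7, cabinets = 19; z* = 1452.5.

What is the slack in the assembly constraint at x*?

7

assembly used = 1·7 + 3·19 = 64; slack = 71 − 64 = 7.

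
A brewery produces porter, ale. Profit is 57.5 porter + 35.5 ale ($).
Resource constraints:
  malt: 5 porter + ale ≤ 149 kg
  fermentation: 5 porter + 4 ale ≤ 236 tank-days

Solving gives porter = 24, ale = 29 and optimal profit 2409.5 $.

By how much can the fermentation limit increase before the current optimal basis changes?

Binding constraints: malt, fermentation. The basis is B = [[5,1],[5,4]] with det 15.
Per unit increase in fermentation, x* moves by d = (-0.0667, 0.3333).
The basis stays optimal until porter reaches 0; allowable increase = 360 tank-days.

360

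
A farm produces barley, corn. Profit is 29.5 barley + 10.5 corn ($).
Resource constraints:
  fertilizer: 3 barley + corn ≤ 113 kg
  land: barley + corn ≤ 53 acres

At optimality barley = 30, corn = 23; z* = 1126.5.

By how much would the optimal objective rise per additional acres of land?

Both fertilizer and land are binding at x*.
Dual feasibility on the basic columns requires 3·y_fertilizer + 1·y_land = 29.5, 1·y_fertilizer + 1·y_land = 10.5.
This yields shadow prices y_fertilizer = 9.5, y_land = 1.
Shadow price of land = 1.

1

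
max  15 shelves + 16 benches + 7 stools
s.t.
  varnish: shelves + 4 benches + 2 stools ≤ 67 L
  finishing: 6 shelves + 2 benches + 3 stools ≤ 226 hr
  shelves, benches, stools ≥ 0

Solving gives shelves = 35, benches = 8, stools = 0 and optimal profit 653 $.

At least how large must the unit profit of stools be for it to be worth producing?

12

Both varnish and finishing are binding at x*.
The binding rows give the dual system: 1·y_varnish + 6·y_finishing = 15 and 4·y_varnish + 2·y_finishing = 16.
Solving: y_varnish = 3, y_finishing = 2.
stools enters the basis when its profit ≥ yᵀa₃ = 3·2 + 2·3 = 12.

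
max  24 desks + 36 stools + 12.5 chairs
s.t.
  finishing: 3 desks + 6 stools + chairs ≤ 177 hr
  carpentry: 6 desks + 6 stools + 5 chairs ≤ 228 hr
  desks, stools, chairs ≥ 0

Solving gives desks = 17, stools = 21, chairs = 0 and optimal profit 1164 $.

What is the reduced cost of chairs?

At the optimum: finishing uses 177 of 177 (binding); carpentry uses 228 of 228 (binding).
From A_Bᵀ y = c: 3·y_finishing + 6·y_carpentry = 24; 6·y_finishing + 6·y_carpentry = 36.
This yields shadow prices y_finishing = 4, y_carpentry = 2.
Reduced cost of chairs: c₃ − yᵀa₃ = 12.5 − (4·1 + 2·5) = 12.5 − 14 = -1.5.

-1.5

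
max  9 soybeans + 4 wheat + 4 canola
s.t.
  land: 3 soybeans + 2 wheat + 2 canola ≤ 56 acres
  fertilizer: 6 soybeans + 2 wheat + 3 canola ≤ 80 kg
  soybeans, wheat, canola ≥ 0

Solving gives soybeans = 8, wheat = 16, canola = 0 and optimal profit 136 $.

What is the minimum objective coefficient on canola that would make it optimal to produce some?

Check each constraint at x*: land 56/56 (tight); fertilizer 80/80 (tight).
Dual feasibility on the basic columns requires 3·y_land + 6·y_fertilizer = 9, 2·y_land + 2·y_fertilizer = 4.
Solving: y_land = 1, y_fertilizer = 1.
canola enters the basis when its profit ≥ yᵀa₃ = 1·2 + 1·3 = 5.

5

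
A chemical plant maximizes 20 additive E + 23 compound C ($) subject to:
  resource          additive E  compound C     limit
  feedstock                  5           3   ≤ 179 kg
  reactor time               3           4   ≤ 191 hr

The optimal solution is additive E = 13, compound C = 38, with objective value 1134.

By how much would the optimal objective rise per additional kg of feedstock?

1

Both feedstock and reactor time are binding at x*.
The binding rows give the dual system: 5·y_feedstock + 3·y_reactor time = 20 and 3·y_feedstock + 4·y_reactor time = 23.
Solving: y_feedstock = 1, y_reactor time = 5.
Shadow price of feedstock = 1.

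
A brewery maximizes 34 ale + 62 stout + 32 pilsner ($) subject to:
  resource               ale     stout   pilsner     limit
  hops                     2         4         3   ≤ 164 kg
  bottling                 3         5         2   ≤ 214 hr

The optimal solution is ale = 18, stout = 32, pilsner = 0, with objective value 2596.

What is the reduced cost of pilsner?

-4

Check each constraint at x*: hops 164/164 (tight); bottling 214/214 (tight).
The binding rows give the dual system: 2·y_hops + 3·y_bottling = 34 and 4·y_hops + 5·y_bottling = 62.
→ y_hops = 8 and y_bottling = 6.
Reduced cost of pilsner: c₃ − yᵀa₃ = 32 − (8·3 + 6·2) = 32 − 36 = -4.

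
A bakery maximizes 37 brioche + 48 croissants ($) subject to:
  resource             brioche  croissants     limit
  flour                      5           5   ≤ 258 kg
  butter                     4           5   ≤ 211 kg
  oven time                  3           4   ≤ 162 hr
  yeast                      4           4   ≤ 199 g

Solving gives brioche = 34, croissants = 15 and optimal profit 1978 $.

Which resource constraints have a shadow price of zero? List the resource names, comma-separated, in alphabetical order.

flour: 245/258 (slack 13)
butter: 211/211 (binding)
oven time: 162/162 (binding)
yeast: 196/199 (slack 3)
By complementary slackness, a constraint with positive slack has shadow price 0 → flour, yeast.

flour, yeast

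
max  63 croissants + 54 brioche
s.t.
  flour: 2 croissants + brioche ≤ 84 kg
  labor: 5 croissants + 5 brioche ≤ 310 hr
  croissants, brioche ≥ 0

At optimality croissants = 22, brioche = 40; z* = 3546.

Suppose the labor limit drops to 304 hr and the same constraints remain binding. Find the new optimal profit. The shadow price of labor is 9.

3492

Δb = -6, so new z* = 3546 + (9)·(-6) = 3546 − 54 = 3492.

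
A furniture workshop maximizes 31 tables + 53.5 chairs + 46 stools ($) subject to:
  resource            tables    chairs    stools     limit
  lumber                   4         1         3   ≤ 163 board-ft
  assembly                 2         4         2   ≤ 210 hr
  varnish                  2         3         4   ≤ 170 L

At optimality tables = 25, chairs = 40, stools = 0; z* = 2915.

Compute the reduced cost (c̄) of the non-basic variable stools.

Binding: assembly and varnish. Non-binding: lumber (23 unused).
Slack constraints have shadow price 0 (complementary slackness).
The binding rows give the dual system: 2·y_assembly + 2·y_varnish = 31 and 4·y_assembly + 3·y_varnish = 53.5.
Solving: y_assembly = 7, y_varnish = 8.5.
Reduced cost of stools: c₃ − yᵀa₃ = 46 − (7·2 + 8.5·4) = 46 − 48 = -2.

-2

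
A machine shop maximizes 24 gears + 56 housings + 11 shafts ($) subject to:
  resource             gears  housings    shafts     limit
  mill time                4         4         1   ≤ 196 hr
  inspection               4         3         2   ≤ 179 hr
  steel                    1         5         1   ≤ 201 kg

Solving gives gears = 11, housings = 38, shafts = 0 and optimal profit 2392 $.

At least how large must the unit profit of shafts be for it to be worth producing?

12

Binding: mill time and steel. Non-binding: inspection (21 unused).
By complementary slackness, y = 0 for the non-binding constraint.
From A_Bᵀ y = c: 4·y_mill time + 1·y_steel = 24; 4·y_mill time + 5·y_steel = 56.
Solving: y_mill time = 4, y_steel = 8.
shafts enters the basis when its profit ≥ yᵀa₃ = 4·1 + 8·1 = 12.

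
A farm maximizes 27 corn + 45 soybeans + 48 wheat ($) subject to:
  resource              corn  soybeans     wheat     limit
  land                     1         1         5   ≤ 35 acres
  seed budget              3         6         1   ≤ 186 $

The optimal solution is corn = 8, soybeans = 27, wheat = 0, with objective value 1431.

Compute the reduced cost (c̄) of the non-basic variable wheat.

-3

Both land and seed budget are binding at x*.
Dual feasibility on the basic columns requires 1·y_land + 3·y_seed budget = 27, 1·y_land + 6·y_seed budget = 45.
→ y_land = 9 and y_seed budget = 6.
Reduced cost of wheat: c₃ − yᵀa₃ = 48 − (9·5 + 6·1) = 48 − 51 = -3.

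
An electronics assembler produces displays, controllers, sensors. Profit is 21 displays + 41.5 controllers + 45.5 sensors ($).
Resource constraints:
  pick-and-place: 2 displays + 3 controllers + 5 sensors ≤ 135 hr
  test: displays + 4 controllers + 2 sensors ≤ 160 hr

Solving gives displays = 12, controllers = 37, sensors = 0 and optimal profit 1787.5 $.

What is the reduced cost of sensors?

Check each constraint at x*: pick-and-place 135/135 (tight); test 160/160 (tight).
Dual feasibility on the basic columns requires 2·y_pick-and-place + 1·y_test = 21, 3·y_pick-and-place + 4·y_test = 41.5.
→ y_pick-and-place = 8.5 and y_test = 4.
Reduced cost of sensors: c₃ − yᵀa₃ = 45.5 − (8.5·5 + 4·2) = 45.5 − 50.5 = -5.

-5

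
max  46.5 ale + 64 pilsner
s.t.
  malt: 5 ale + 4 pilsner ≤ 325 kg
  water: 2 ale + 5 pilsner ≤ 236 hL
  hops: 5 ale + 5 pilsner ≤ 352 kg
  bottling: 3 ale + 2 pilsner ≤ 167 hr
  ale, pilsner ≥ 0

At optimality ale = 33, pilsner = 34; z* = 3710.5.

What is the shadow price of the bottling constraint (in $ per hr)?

Check each constraint at x*: malt 301/325 (slack 24); water 236/236 (tight); hops 335/352 (slack 17); bottling 167/167 (tight).
By complementary slackness, y = 0 for the non-binding constraints.
The binding rows give the dual system: 2·y_water + 3·y_bottling = 46.5 and 5·y_water + 2·y_bottling = 64.
Solving: y_water = 9, y_bottling = 9.5.
Shadow price of bottling = 9.5.

9.5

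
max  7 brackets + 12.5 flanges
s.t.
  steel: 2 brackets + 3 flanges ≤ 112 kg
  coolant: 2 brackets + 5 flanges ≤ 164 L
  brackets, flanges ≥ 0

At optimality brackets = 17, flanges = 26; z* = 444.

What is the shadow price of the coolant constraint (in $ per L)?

At the optimum: steel uses 112 of 112 (binding); coolant uses 164 of 164 (binding).
Dual feasibility on the basic columns requires 2·y_steel + 2·y_coolant = 7, 3·y_steel + 5·y_coolant = 12.5.
This yields shadow prices y_steel = 2.5, y_coolant = 1.
Shadow price of coolant = 1.

1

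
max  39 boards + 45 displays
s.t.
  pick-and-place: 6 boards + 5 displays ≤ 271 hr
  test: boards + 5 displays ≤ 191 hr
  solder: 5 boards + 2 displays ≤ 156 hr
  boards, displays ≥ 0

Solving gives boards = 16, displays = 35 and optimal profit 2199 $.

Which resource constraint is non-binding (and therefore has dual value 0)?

solder

pick-and-place: 271/271 (binding)
test: 191/191 (binding)
solder: 150/156 (slack 6)
By complementary slackness, a constraint with positive slack has shadow price 0 → solder.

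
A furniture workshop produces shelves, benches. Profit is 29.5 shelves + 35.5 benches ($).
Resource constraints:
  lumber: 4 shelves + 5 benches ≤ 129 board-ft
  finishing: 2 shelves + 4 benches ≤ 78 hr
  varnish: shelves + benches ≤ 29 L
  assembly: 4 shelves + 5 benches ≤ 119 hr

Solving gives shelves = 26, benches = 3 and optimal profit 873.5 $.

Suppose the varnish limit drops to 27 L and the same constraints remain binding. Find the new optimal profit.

At the optimum: lumber uses 119 of 129 (slack = 10); finishing uses 64 of 78 (slack = 14); varnish uses 29 of 29 (binding); assembly uses 119 of 119 (binding).
Slack constraints have shadow price 0 (complementary slackness).
The binding rows give the dual system: 1·y_varnish + 4·y_assembly = 29.5 and 1·y_varnish + 5·y_assembly = 35.5.
→ y_varnish = 5.5 and y_assembly = 6.
Δz = y_varnish·Δb = 5.5 × (-2) = -11, so new z* = 873.5 − 11 = 862.5.

862.5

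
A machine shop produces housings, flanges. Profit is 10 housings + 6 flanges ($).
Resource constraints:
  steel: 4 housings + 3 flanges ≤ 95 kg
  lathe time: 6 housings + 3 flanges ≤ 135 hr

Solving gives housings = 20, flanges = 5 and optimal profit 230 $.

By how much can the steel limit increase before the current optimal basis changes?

40

Binding constraints: steel, lathe time. The basis is B = [[4,3],[6,3]] with det -6.
Per unit increase in steel, x* moves by d = (-0.5, 1).
The basis stays optimal until housings reaches 0; allowable increase = 40 kg.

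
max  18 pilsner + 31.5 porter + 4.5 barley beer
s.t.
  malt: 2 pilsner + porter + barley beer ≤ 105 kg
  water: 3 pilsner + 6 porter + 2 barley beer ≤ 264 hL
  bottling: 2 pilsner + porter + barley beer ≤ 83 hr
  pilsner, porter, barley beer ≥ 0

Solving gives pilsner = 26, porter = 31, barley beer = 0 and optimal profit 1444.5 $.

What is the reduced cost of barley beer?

-7

Binding: water and bottling. Non-binding: malt (22 unused).
By complementary slackness, y = 0 for the non-binding constraint.
From A_Bᵀ y = c: 3·y_water + 2·y_bottling = 18; 6·y_water + 1·y_bottling = 31.5.
Solving: y_water = 5, y_bottling = 1.5.
Reduced cost of barley beer: c₃ − yᵀa₃ = 4.5 − (5·2 + 1.5·1) = 4.5 − 11.5 = -7.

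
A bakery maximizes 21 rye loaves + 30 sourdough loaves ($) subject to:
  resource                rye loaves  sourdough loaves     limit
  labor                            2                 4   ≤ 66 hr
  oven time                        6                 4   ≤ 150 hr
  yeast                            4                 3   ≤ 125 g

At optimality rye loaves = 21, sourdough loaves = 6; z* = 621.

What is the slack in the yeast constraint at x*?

23

yeast used = 4·21 + 3·6 = 102; slack = 125 − 102 = 23.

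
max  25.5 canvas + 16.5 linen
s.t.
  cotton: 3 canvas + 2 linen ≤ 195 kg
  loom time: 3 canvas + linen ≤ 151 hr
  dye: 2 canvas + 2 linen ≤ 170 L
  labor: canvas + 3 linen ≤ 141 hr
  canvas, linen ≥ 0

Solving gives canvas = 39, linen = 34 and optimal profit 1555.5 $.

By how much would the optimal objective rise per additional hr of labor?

3

At the optimum: cotton uses 185 of 195 (slack = 10); loom time uses 151 of 151 (binding); dye uses 146 of 170 (slack = 24); labor uses 141 of 141 (binding).
By complementary slackness, y = 0 for the non-binding constraints.
Dual feasibility on the basic columns requires 3·y_loom time + 1·y_labor = 25.5, 1·y_loom time + 3·y_labor = 16.5.
This yields shadow prices y_loom time = 7.5, y_labor = 3.
Shadow price of labor = 3.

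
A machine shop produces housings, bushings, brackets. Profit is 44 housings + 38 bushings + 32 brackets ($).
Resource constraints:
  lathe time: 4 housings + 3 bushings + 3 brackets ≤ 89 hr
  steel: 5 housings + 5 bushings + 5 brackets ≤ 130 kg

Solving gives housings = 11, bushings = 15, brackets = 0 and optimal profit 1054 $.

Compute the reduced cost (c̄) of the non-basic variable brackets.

-6

Both lathe time and steel are binding at x*.
From A_Bᵀ y = c: 4·y_lathe time + 5·y_steel = 44; 3·y_lathe time + 5·y_steel = 38.
This yields shadow prices y_lathe time = 6, y_steel = 4.
Reduced cost of brackets: c₃ − yᵀa₃ = 32 − (6·3 + 4·5) = 32 − 38 = -6.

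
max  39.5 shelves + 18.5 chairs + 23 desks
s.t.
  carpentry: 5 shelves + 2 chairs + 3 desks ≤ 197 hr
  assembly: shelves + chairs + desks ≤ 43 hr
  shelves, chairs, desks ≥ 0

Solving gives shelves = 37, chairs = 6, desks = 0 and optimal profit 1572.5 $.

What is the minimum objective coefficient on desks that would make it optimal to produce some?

25.5

At the optimum: carpentry uses 197 of 197 (binding); assembly uses 43 of 43 (binding).
Dual feasibility on the basic columns requires 5·y_carpentry + 1·y_assembly = 39.5, 2·y_carpentry + 1·y_assembly = 18.5.
Solving: y_carpentry = 7, y_assembly = 4.5.
desks enters the basis when its profit ≥ yᵀa₃ = 7·3 + 4.5·1 = 25.5.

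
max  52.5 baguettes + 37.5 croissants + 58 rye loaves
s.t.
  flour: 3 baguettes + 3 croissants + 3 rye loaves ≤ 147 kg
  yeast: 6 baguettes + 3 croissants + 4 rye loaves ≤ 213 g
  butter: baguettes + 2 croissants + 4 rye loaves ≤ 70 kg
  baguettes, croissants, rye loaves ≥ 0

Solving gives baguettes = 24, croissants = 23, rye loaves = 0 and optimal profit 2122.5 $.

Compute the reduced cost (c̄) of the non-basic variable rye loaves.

-2

Check each constraint at x*: flour 141/147 (slack 6); yeast 213/213 (tight); butter 70/70 (tight).
Since flour is not tight, its dual is 0.
Dual feasibility on the basic columns requires 6·y_yeast + 1·y_butter = 52.5, 3·y_yeast + 2·y_butter = 37.5.
This yields shadow prices y_yeast = 7.5, y_butter = 7.5.
Reduced cost of rye loaves: c₃ − yᵀa₃ = 58 − (7.5·4 + 7.5·4) = 58 − 60 = -2.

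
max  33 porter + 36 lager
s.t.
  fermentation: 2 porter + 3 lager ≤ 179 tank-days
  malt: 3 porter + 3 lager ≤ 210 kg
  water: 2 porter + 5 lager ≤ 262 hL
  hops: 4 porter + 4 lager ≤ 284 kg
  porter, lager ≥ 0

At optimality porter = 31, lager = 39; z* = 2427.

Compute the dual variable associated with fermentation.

Binding: fermentation and malt. Non-binding: water (5 unused), hops (4 unused).
Since water, hops are not tight, their duals are 0.
Dual feasibility on the basic columns requires 2·y_fermentation + 3·y_malt = 33, 3·y_fermentation + 3·y_malt = 36.
This yields shadow prices y_fermentation = 3, y_malt = 9.
Shadow price of fermentation = 3.

3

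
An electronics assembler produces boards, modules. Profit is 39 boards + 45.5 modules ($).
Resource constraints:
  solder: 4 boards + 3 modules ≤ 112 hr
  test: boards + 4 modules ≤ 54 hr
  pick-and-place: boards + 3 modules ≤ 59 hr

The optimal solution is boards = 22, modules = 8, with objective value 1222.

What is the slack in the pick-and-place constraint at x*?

pick-and-place used = 1·22 + 3·8 = 46; slack = 59 − 46 = 13.

13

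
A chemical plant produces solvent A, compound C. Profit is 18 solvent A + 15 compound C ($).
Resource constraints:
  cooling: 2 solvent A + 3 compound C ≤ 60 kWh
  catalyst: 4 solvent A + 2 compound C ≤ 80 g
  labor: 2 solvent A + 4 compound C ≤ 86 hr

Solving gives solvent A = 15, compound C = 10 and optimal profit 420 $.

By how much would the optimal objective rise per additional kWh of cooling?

3

Binding: cooling and catalyst. Non-binding: labor (16 unused).
By complementary slackness, y = 0 for the non-binding constraint.
The binding rows give the dual system: 2·y_cooling + 4·y_catalyst = 18 and 3·y_cooling + 2·y_catalyst = 15.
This yields shadow prices y_cooling = 3, y_catalyst = 3.
Shadow price of cooling = 3.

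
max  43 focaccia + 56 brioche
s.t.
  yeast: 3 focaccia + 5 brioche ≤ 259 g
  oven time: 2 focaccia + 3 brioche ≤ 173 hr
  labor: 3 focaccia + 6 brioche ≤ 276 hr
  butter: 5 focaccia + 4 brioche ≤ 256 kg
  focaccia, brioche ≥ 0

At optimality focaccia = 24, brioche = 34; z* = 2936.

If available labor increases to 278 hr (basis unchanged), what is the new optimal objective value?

Check each constraint at x*: yeast 242/259 (slack 17); oven time 150/173 (slack 23); labor 276/276 (tight); butter 256/256 (tight).
By complementary slackness, y = 0 for the non-binding constraints.
Dual feasibility on the basic columns requires 3·y_labor + 5·y_butter = 43, 6·y_labor + 4·y_butter = 56.
→ y_labor = 6 and y_butter = 5.
Δz = y_labor·Δb = 6 × (2) = 12, so new z* = 2936 + 12 = 2948.

2948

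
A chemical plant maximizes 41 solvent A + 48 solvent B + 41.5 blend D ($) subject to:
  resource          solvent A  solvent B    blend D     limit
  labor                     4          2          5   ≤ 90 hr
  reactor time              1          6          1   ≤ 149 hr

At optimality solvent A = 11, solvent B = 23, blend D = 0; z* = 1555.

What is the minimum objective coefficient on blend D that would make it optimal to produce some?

50

Both labor and reactor time are binding at x*.
The binding rows give the dual system: 4·y_labor + 1·y_reactor time = 41 and 2·y_labor + 6·y_reactor time = 48.
This yields shadow prices y_labor = 9, y_reactor time = 5.
blend D enters the basis when its profit ≥ yᵀa₃ = 9·5 + 5·1 = 50.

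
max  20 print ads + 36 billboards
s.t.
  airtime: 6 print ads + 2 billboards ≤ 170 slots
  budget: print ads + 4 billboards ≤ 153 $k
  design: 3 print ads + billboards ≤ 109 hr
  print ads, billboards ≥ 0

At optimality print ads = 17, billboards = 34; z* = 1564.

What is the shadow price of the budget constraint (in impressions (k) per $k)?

8

At the optimum: airtime uses 170 of 170 (binding); budget uses 153 of 153 (binding); design uses 85 of 109 (slack = 24).
By complementary slackness, y = 0 for the non-binding constraint.
Dual feasibility on the basic columns requires 6·y_airtime + 1·y_budget = 20, 2·y_airtime + 4·y_budget = 36.
→ y_airtime = 2 and y_budget = 8.
Shadow price of budget = 8.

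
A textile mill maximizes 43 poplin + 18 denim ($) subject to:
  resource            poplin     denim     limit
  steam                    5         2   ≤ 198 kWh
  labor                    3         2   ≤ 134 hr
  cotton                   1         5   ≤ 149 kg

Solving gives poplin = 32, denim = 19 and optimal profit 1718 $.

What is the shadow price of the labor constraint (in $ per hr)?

Check each constraint at x*: steam 198/198 (tight); labor 134/134 (tight); cotton 127/149 (slack 22).
Since cotton is not tight, its dual is 0.
The binding rows give the dual system: 5·y_steam + 3·y_labor = 43 and 2·y_steam + 2·y_labor = 18.
→ y_steam = 8 and y_labor = 1.
Shadow price of labor = 1.

1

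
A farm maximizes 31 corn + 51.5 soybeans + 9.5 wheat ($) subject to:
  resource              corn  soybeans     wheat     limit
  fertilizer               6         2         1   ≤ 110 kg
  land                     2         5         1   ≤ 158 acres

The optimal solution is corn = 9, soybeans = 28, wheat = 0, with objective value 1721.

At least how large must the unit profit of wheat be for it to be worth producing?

11.5

Both fertilizer and land are binding at x*.
The binding rows give the dual system: 6·y_fertilizer + 2·y_land = 31 and 2·y_fertilizer + 5·y_land = 51.5.
→ y_fertilizer = 2 and y_land = 9.5.
wheat enters the basis when its profit ≥ yᵀa₃ = 2·1 + 9.5·1 = 11.5.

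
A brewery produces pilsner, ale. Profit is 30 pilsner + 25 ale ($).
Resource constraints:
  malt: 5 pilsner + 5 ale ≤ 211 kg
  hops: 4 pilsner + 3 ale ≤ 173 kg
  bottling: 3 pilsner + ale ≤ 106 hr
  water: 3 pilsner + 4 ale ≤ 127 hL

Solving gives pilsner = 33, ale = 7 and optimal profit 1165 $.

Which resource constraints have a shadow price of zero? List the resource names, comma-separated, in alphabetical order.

hops, malt

malt: 200/211 (slack 11)
hops: 153/173 (slack 20)
bottling: 106/106 (binding)
water: 127/127 (binding)
By complementary slackness, a constraint with positive slack has shadow price 0 → hops, malt.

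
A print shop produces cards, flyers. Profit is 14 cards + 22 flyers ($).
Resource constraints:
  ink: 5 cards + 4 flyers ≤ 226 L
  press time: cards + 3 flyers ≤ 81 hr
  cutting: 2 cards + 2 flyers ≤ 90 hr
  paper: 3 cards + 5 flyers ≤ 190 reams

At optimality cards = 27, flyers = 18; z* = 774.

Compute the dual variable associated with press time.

Binding: press time and cutting. Non-binding: ink (19 unused), paper (19 unused).
Since ink, paper are not tight, their duals are 0.
From A_Bᵀ y = c: 1·y_press time + 2·y_cutting = 14; 3·y_press time + 2·y_cutting = 22.
Solving: y_press time = 4, y_cutting = 5.
Shadow price of press time = 4.

4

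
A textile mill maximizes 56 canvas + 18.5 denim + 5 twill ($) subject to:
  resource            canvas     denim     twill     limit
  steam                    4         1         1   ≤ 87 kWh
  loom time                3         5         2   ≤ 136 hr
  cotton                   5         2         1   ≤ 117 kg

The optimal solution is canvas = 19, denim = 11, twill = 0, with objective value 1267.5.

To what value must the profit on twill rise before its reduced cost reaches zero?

12.5

At the optimum: steam uses 87 of 87 (binding); loom time uses 112 of 136 (slack = 24); cotton uses 117 of 117 (binding).
Slack constraints have shadow price 0 (complementary slackness).
From A_Bᵀ y = c: 4·y_steam + 5·y_cotton = 56; 1·y_steam + 2·y_cotton = 18.5.
Solving: y_steam = 6.5, y_cotton = 6.
twill enters the basis when its profit ≥ yᵀa₃ = 6.5·1 + 6·1 = 12.5.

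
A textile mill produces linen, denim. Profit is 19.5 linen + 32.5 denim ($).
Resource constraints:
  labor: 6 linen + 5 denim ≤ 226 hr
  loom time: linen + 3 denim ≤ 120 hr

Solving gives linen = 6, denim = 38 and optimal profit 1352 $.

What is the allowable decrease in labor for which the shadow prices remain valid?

26

Binding constraints: labor, loom time. The basis is B = [[6,5],[1,3]] with det 13.
Per unit decrease in labor, x* moves by d = (-0.2308, 0.0769).
The basis stays optimal until linen reaches 0; allowable decrease = 26 hr.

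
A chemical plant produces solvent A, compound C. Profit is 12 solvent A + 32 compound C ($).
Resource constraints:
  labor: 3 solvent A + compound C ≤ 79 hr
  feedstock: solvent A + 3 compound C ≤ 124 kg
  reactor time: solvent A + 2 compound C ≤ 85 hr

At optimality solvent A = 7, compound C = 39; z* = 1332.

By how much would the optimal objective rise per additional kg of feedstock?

At the optimum: labor uses 60 of 79 (slack = 19); feedstock uses 124 of 124 (binding); reactor time uses 85 of 85 (binding).
By complementary slackness, y = 0 for the non-binding constraint.
From A_Bᵀ y = c: 1·y_feedstock + 1·y_reactor time = 12; 3·y_feedstock + 2·y_reactor time = 32.
This yields shadow prices y_feedstock = 8, y_reactor time = 4.
Shadow price of feedstock = 8.

8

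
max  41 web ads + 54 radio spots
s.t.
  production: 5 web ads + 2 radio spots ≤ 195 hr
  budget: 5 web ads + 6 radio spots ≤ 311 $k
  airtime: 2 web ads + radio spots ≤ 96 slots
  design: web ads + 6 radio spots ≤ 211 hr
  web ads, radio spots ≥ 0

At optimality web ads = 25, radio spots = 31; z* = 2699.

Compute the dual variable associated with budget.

8

Binding: budget and design. Non-binding: production (8 unused), airtime (15 unused).
Slack constraints have shadow price 0 (complementary slackness).
Dual feasibility on the basic columns requires 5·y_budget + 1·y_design = 41, 6·y_budget + 6·y_design = 54.
This yields shadow prices y_budget = 8, y_design = 1.
Shadow price of budget = 8.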